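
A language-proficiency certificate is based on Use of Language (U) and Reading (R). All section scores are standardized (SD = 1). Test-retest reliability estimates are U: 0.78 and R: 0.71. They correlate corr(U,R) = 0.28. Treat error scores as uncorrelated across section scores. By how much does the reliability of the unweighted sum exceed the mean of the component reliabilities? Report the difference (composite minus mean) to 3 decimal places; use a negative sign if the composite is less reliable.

Var(sum) = 2 + 0.56 = 2.56; true-score variance = 1.49 + 0.56 = 2.05; composite reliability = 0.8008.
Mean component reliability = 0.7450.
Difference = 0.8008 − 0.7450 = 0.056.

0.056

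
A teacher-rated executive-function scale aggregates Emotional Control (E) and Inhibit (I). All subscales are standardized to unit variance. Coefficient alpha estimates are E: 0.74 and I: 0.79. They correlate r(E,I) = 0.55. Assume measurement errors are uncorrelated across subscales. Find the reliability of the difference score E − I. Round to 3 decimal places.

0.478

Var(E−I) = 1 + 1 − 2·0.55 = 2 − 1.1 = 0.9.
Under uncorrelated errors the observed covariances equal the true-score covariances, so only the own-variance terms attenuate.
True-score variance = [0.74 + 0.79] − 1.1 = 1.53 − 1.1 = 0.43.
Reliability = 0.43 / 0.9 = 0.478.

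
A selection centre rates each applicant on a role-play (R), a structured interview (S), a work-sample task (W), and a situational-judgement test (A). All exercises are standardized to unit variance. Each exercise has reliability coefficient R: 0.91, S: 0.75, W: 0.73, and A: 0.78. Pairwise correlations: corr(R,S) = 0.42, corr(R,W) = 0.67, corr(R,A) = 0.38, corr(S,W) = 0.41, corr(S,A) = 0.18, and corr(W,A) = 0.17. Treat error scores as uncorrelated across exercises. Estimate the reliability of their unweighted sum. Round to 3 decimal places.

0.902

Var(R+S+W+A) = 4 + 2·[0.42 + 0.67 + 0.38 + 0.41 + 0.18 + 0.17] = 4 + 4.46 = 8.46.
Under uncorrelated errors the observed covariances equal the true-score covariances, so only the own-variance terms attenuate.
True-score variance = [0.91 + 0.75 + 0.73 + 0.78] + 4.46 = 3.17 + 4.46 = 7.63.
Reliability = 7.63 / 8.46 = 0.902.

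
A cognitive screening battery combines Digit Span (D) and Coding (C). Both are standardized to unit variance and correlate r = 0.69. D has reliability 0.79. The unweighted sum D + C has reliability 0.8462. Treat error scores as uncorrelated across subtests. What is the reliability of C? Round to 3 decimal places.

0.690

Var(D+C) = 2 + 2·0.69 = 3.380.
True-score variance = ρ_D + ρ_C + 2·0.69, so 0.8462 = (0.79 + ρ_C + 1.38) / 3.380.
ρ_C = 0.8462·3.380 − 0.79 − 1.38 = 0.690.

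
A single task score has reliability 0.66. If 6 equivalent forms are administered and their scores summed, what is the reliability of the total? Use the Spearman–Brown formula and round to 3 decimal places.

0.921

ρ_k = kρ / (1 + (k−1)ρ) = 6·0.66 / (1 + 5·0.66) = 3.960 / 4.300 = 0.921.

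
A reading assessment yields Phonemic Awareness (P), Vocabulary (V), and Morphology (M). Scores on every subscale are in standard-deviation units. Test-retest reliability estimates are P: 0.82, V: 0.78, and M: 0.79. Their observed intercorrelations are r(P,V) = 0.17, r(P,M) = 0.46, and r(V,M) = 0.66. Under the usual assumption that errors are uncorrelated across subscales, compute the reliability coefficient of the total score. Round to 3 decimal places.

Var(P+V+M) = 3 + 2·[0.17 + 0.46 + 0.66] = 3 + 2.58 = 5.58.
With uncorrelated errors the cross-covariances are all true-score covariance, so they carry over unchanged; only the diagonal terms shrink to ρᵢσᵢ².
True-score variance = [0.82 + 0.78 + 0.79] + 2.58 = 2.39 + 2.58 = 4.97.
Reliability = 4.97 / 5.58 = 0.891.

0.891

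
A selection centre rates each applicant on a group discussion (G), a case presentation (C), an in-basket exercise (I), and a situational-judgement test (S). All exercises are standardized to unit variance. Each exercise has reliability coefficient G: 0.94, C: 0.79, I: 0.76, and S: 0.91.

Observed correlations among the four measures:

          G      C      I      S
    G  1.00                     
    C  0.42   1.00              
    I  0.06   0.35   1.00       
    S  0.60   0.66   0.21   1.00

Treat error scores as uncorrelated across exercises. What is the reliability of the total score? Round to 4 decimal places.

Var(G+C+I+S) = 4 + 2·[0.42 + 0.06 + 0.60 + 0.35 + 0.66 + 0.21] = 4 + 4.6 = 8.6.
Under uncorrelated errors the observed covariances equal the true-score covariances, so only the own-variance terms attenuate.
True-score variance = [0.94 + 0.79 + 0.76 + 0.91] + 4.6 = 3.4 + 4.6 = 8.
Reliability = 8 / 8.6 = 0.9302.

0.9302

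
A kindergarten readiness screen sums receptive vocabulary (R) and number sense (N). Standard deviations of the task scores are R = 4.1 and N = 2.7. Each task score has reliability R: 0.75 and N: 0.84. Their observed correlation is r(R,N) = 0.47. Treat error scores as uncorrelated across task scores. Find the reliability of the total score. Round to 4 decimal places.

0.8444

Var(R+N) = 4.1² + 2.7² + 2·[4.1·2.7·0.47] = 24.1 + 10.4058 = 34.5058.
With uncorrelated errors the cross-covariances are all true-score covariance, so they carry over unchanged; only the diagonal terms shrink to ρᵢσᵢ².
True-score variance = [4.1²·0.75 + 2.7²·0.84] + 10.4058 = 18.7311 + 10.4058 = 29.1369.
Reliability = 29.1369 / 34.5058 = 0.8444.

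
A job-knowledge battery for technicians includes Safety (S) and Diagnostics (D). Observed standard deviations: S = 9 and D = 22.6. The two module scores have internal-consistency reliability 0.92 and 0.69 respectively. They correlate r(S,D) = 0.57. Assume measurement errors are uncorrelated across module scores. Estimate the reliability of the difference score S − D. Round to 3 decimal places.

0.542

Var(S−D) = 9² + 22.6² − 2·9·22.6·0.57 = 591.76 − 231.876 = 359.884.
Under uncorrelated errors the observed covariances equal the true-score covariances, so only the own-variance terms attenuate.
True-score variance = [9²·0.92 + 22.6²·0.69] − 231.876 = 426.944 − 231.876 = 195.068.
Reliability = 195.068 / 359.884 = 0.542.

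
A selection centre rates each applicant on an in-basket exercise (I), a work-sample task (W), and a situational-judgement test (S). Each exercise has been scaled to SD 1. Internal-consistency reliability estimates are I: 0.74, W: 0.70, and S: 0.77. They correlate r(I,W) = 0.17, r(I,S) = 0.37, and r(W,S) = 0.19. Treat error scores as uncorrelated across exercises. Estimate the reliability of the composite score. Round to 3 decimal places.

0.823

Var(I+W+S) = 3 + 2·[0.17 + 0.37 + 0.19] = 3 + 1.46 = 4.46.
Under uncorrelated errors the observed covariances equal the true-score covariances, so only the own-variance terms attenuate.
True-score variance = [0.74 + 0.70 + 0.77] + 1.46 = 2.21 + 1.46 = 3.67.
Reliability = 3.67 / 4.46 = 0.823.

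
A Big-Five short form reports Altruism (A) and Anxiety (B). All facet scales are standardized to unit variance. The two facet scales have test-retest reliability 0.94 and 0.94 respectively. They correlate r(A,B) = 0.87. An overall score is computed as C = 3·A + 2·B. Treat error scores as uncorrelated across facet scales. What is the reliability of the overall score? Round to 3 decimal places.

Var(C) = 3² + 2² + 2·[6·0.87] = 13 + 10.44 = 23.44.
With uncorrelated errors the cross-covariances are all true-score covariance, so they carry over unchanged; only the diagonal terms shrink to ρᵢσᵢ².
True-score variance = [3²·0.94 + 2²·0.94] + 10.44 = 12.22 + 10.44 = 22.66.
Reliability = 22.66 / 23.44 = 0.967.

0.967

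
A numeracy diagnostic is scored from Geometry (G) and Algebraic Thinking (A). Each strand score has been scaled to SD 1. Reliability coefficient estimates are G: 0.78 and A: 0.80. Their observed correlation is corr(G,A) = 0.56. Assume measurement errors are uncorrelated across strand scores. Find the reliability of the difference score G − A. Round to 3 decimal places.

Var(G−A) = 1 + 1 − 2·0.56 = 2 − 1.12 = 0.88.
Because errors are independent across components, Cov(Tᵢ,Tⱼ) = Cov(Xᵢ,Xⱼ); the off-diagonal part of the true-score variance is the same as above.
True-score variance = [0.78 + 0.80] − 1.12 = 1.58 − 1.12 = 0.46.
Reliability = 0.46 / 0.88 = 0.523.

0.523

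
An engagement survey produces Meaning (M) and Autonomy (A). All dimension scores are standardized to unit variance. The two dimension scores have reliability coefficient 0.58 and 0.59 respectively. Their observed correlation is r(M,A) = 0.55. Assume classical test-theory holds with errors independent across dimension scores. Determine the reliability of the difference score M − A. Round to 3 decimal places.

Var(M−A) = 1 + 1 − 2·0.55 = 2 − 1.1 = 0.9.
Because errors are independent across components, Cov(Tᵢ,Tⱼ) = Cov(Xᵢ,Xⱼ); the off-diagonal part of the true-score variance is the same as above.
True-score variance = [0.58 + 0.59] − 1.1 = 1.17 − 1.1 = 0.07.
Reliability = 0.07 / 0.9 = 0.078.

0.078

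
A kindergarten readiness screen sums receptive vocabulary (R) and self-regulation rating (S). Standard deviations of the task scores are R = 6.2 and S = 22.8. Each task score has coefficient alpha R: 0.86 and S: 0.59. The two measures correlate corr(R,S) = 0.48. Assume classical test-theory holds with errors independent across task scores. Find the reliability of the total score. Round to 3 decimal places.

Var(R+S) = 6.2² + 22.8² + 2·[6.2·22.8·0.48] = 558.28 + 135.706 = 693.986.
With uncorrelated errors the cross-covariances are all true-score covariance, so they carry over unchanged; only the diagonal terms shrink to ρᵢσᵢ².
True-score variance = [6.2²·0.86 + 22.8²·0.59] + 135.706 = 339.764 + 135.706 = 475.47.
Reliability = 475.47 / 693.986 = 0.685.

0.685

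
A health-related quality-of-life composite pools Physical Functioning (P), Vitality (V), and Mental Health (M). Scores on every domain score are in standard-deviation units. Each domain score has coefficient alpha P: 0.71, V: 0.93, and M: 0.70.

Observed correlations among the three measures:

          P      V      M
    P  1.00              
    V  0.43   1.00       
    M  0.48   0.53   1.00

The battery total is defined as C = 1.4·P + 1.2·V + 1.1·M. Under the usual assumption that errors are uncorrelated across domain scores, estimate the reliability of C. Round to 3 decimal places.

Var(C) = 1.4² + 1.2² + 1.1² + 2·[1.68·0.43 + 1.54·0.48 + 1.32·0.53] = 4.61 + 4.3224 = 8.9324.
Because errors are independent across components, Cov(Tᵢ,Tⱼ) = Cov(Xᵢ,Xⱼ); the off-diagonal part of the true-score variance is the same as above.
True-score variance = [1.4²·0.71 + 1.2²·0.93 + 1.1²·0.70] + 4.3224 = 3.5778 + 4.3224 = 7.9002.
Reliability = 7.9002 / 8.9324 = 0.884.

0.884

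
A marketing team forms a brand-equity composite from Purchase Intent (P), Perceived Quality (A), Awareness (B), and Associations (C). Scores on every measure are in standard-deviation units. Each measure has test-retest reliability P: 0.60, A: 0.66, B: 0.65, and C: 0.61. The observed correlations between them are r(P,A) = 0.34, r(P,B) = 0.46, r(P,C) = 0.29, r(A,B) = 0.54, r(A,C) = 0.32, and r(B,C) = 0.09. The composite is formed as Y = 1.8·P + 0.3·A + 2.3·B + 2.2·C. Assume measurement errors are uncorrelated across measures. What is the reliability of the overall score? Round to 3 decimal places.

0.770

Var(Y) = 1.8² + 0.3² + 2.3² + 2.2² + 2·[0.54·0.34 + 4.14·0.46 + 3.96·0.29 + 0.69·0.54 + 0.66·0.32 + 5.06·0.09] = 13.46 + 8.5512 = 22.0112.
With uncorrelated errors the cross-covariances are all true-score covariance, so they carry over unchanged; only the diagonal terms shrink to ρᵢσᵢ².
True-score variance = [1.8²·0.60 + 0.3²·0.66 + 2.3²·0.65 + 2.2²·0.61] + 8.5512 = 8.3943 + 8.5512 = 16.9455.
Reliability = 16.9455 / 22.0112 = 0.770.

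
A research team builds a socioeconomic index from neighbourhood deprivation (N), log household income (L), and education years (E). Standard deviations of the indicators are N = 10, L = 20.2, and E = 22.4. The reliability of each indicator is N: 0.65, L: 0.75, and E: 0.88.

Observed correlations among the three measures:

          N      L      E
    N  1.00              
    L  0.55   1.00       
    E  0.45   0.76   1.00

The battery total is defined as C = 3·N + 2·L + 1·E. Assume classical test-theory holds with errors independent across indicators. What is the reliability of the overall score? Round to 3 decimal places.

0.877

Var(C) = 3²·10² + 2²·20.2² + 22.4² + 2·[6·10·20.2·0.55 + 3·10·22.4·0.45 + 2·20.2·22.4·0.76] = 3033.92 + 3313.54 = 6347.46.
Because errors are independent across components, Cov(Tᵢ,Tⱼ) = Cov(Xᵢ,Xⱼ); the off-diagonal part of the true-score variance is the same as above.
True-score variance = [3²·10²·0.65 + 2²·20.2²·0.75 + 22.4²·0.88] + 3313.54 = 2250.67 + 3313.54 = 5564.21.
Reliability = 5564.21 / 6347.46 = 0.877.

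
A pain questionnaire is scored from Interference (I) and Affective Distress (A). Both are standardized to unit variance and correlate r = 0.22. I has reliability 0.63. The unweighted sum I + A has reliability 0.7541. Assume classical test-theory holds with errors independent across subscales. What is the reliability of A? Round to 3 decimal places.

0.770

Var(I+A) = 2 + 2·0.22 = 2.440.
True-score variance = ρ_I + ρ_A + 2·0.22, so 0.7541 = (0.63 + ρ_A + 0.44) / 2.440.
ρ_A = 0.7541·2.440 − 0.63 − 0.44 = 0.770.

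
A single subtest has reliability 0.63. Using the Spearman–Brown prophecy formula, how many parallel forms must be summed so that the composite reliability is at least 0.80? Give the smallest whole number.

3

k ≥ ρ*(1−ρ₁)/(ρ₁(1−ρ*)) = 0.80·0.37 / (0.63·0.20) = 2.349.
Smallest integer k = 3.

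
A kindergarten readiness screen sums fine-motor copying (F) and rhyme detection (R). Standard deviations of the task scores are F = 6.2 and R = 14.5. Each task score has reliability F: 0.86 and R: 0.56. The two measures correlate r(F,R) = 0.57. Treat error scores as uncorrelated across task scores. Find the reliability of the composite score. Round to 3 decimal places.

0.721

Var(F+R) = 6.2² + 14.5² + 2·[6.2·14.5·0.57] = 248.69 + 102.486 = 351.176.
Because errors are independent across components, Cov(Tᵢ,Tⱼ) = Cov(Xᵢ,Xⱼ); the off-diagonal part of the true-score variance is the same as above.
True-score variance = [6.2²·0.86 + 14.5²·0.56] + 102.486 = 150.798 + 102.486 = 253.284.
Reliability = 253.284 / 351.176 = 0.721.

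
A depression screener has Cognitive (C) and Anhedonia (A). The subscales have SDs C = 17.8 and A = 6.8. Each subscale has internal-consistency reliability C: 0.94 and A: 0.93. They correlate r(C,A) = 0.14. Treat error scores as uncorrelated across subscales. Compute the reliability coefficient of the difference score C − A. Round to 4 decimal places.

Var(C−A) = 17.8² + 6.8² − 2·17.8·6.8·0.14 = 363.08 − 33.8912 = 329.189.
Because errors are independent across components, Cov(Tᵢ,Tⱼ) = Cov(Xᵢ,Xⱼ); the off-diagonal part of the true-score variance is the same as above.
True-score variance = [17.8²·0.94 + 6.8²·0.93] − 33.8912 = 340.833 − 33.8912 = 306.942.
Reliability = 306.942 / 329.189 = 0.9324.

0.9324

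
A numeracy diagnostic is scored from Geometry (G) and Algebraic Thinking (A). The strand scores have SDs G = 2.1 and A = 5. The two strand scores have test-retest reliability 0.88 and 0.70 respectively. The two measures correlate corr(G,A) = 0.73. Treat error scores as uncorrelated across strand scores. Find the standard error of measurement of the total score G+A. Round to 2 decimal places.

2.83

Var(total) = 29.41 + 15.33 = 44.74.
True-score variance = 21.3808 + 15.33 = 36.7108, so reliability = 0.8205.
Error variance = 44.74 − 36.7108 = 8.0292; SEM = √8.0292 = 2.83.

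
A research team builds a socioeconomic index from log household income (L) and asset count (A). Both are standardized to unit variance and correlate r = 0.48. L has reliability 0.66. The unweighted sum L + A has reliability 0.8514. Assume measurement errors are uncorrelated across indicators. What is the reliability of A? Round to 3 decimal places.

Var(L+A) = 2 + 2·0.48 = 2.960.
True-score variance = ρ_L + ρ_A + 2·0.48, so 0.8514 = (0.66 + ρ_A + 0.96) / 2.960.
ρ_A = 0.8514·2.960 − 0.66 − 0.96 = 0.900.

0.900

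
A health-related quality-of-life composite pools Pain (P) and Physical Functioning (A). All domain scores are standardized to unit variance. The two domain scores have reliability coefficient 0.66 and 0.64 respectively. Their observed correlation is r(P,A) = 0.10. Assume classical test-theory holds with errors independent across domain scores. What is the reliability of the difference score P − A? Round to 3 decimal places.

0.611

Var(P−A) = 1 + 1 − 2·0.10 = 2 − 0.2 = 1.8.
Because errors are independent across components, Cov(Tᵢ,Tⱼ) = Cov(Xᵢ,Xⱼ); the off-diagonal part of the true-score variance is the same as above.
True-score variance = [0.66 + 0.64] − 0.2 = 1.3 − 0.2 = 1.1.
Reliability = 1.1 / 1.8 = 0.611.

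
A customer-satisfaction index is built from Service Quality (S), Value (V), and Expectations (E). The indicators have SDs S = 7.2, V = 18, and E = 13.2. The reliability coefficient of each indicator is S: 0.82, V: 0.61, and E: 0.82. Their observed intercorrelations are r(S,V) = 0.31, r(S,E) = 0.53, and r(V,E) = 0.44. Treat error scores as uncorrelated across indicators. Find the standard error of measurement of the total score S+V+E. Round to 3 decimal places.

12.925

Var(total) = 550.08 + 390.182 = 940.262.
True-score variance = 383.026 + 390.182 = 773.208, so reliability = 0.8223.
Error variance = 940.262 − 773.208 = 167.054; SEM = √167.054 = 12.925.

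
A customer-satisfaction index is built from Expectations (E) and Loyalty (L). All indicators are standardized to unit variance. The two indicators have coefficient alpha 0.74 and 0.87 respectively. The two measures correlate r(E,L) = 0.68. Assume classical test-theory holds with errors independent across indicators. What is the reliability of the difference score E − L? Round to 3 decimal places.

Var(E−L) = 1 + 1 − 2·0.68 = 2 − 1.36 = 0.64.
With uncorrelated errors the cross-covariances are all true-score covariance, so they carry over unchanged; only the diagonal terms shrink to ρᵢσᵢ².
True-score variance = [0.74 + 0.87] − 1.36 = 1.61 − 1.36 = 0.25.
Reliability = 0.25 / 0.64 = 0.391.

0.391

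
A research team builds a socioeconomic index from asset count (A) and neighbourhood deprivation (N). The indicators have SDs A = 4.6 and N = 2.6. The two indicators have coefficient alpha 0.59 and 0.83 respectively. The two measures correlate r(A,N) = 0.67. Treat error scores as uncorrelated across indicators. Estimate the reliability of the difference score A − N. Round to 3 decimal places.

Var(A−N) = 4.6² + 2.6² − 2·4.6·2.6·0.67 = 27.92 − 16.0264 = 11.8936.
With uncorrelated errors the cross-covariances are all true-score covariance, so they carry over unchanged; only the diagonal terms shrink to ρᵢσᵢ².
True-score variance = [4.6²·0.59 + 2.6²·0.83] − 16.0264 = 18.0952 − 16.0264 = 2.0688.
Reliability = 2.0688 / 11.8936 = 0.174.

0.174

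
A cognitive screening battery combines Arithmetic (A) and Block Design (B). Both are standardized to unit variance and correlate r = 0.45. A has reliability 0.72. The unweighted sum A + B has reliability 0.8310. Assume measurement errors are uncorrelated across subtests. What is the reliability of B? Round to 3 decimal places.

Var(A+B) = 2 + 2·0.45 = 2.900.
True-score variance = ρ_A + ρ_B + 2·0.45, so 0.8310 = (0.72 + ρ_B + 0.90) / 2.900.
ρ_B = 0.8310·2.900 − 0.72 − 0.90 = 0.790.

0.790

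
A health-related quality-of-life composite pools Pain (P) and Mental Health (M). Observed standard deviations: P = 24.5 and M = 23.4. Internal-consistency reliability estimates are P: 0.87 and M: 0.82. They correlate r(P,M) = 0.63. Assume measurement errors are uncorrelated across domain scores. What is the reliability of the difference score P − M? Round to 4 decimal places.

Var(P−M) = 24.5² + 23.4² − 2·24.5·23.4·0.63 = 1147.81 − 722.358 = 425.452.
With uncorrelated errors the cross-covariances are all true-score covariance, so they carry over unchanged; only the diagonal terms shrink to ρᵢσᵢ².
True-score variance = [24.5²·0.87 + 23.4²·0.82] − 722.358 = 971.217 − 722.358 = 248.859.
Reliability = 248.859 / 425.452 = 0.5849.

0.5849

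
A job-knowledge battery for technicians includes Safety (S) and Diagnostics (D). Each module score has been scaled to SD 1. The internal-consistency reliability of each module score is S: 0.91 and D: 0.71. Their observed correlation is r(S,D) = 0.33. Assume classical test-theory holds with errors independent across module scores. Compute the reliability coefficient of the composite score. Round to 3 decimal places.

0.857

Var(S+D) = 2 + 2·[0.33] = 2 + 0.66 = 2.66.
With uncorrelated errors the cross-covariances are all true-score covariance, so they carry over unchanged; only the diagonal terms shrink to ρᵢσᵢ².
True-score variance = [0.91 + 0.71] + 0.66 = 1.62 + 0.66 = 2.28.
Reliability = 2.28 / 2.66 = 0.857.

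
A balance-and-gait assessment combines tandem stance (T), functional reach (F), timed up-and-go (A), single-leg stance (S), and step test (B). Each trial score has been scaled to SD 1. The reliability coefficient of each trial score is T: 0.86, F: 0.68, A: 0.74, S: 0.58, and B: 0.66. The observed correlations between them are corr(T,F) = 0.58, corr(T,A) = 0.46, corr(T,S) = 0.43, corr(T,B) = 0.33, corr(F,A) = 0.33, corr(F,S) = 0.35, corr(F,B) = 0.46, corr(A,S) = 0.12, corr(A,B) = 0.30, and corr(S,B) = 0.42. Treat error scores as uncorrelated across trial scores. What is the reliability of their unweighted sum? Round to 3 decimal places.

Var(T+F+A+S+B) = 5 + 2·[0.58 + 0.46 + 0.43 + 0.33 + 0.33 + 0.35 + 0.46 + 0.12 + 0.30 + 0.42] = 5 + 7.56 = 12.56.
With uncorrelated errors the cross-covariances are all true-score covariance, so they carry over unchanged; only the diagonal terms shrink to ρᵢσᵢ².
True-score variance = [0.86 + 0.68 + 0.74 + 0.58 + 0.66] + 7.56 = 3.52 + 7.56 = 11.08.
Reliability = 11.08 / 12.56 = 0.882.

0.882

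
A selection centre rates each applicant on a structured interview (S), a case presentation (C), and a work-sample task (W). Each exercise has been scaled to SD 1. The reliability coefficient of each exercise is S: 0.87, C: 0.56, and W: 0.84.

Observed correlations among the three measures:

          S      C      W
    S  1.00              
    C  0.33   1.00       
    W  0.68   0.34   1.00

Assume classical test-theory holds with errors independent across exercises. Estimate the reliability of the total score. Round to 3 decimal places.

0.872

Var(S+C+W) = 3 + 2·[0.33 + 0.68 + 0.34] = 3 + 2.7 = 5.7.
With uncorrelated errors the cross-covariances are all true-score covariance, so they carry over unchanged; only the diagonal terms shrink to ρᵢσᵢ².
True-score variance = [0.87 + 0.56 + 0.84] + 2.7 = 2.27 + 2.7 = 4.97.
Reliability = 4.97 / 5.7 = 0.872.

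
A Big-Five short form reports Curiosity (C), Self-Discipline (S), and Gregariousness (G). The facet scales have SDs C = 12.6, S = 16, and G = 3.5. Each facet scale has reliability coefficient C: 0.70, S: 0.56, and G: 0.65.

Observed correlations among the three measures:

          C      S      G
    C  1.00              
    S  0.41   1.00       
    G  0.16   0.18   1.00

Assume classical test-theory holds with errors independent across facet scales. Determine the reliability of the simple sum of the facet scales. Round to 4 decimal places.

0.7374

Var(C+S+G) = 12.6² + 16² + 3.5² + 2·[12.6·16·0.41 + 12.6·3.5·0.16 + 16·3.5·0.18] = 427.01 + 199.584 = 626.594.
With uncorrelated errors the cross-covariances are all true-score covariance, so they carry over unchanged; only the diagonal terms shrink to ρᵢσᵢ².
True-score variance = [12.6²·0.70 + 16²·0.56 + 3.5²·0.65] + 199.584 = 262.454 + 199.584 = 462.038.
Reliability = 462.038 / 626.594 = 0.7374.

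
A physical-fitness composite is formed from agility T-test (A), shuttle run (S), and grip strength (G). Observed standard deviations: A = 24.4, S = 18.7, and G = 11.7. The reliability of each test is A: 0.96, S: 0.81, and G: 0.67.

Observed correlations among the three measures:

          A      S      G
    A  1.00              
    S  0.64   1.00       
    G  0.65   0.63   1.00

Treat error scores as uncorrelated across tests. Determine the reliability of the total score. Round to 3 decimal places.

0.941

Var(A+S+G) = 24.4² + 18.7² + 11.7² + 2·[24.4·18.7·0.64 + 24.4·11.7·0.65 + 18.7·11.7·0.63] = 1081.94 + 1230.84 = 2312.78.
With uncorrelated errors the cross-covariances are all true-score covariance, so they carry over unchanged; only the diagonal terms shrink to ρᵢσᵢ².
True-score variance = [24.4²·0.96 + 18.7²·0.81 + 11.7²·0.67] + 1230.84 = 946.511 + 1230.84 = 2177.35.
Reliability = 2177.35 / 2312.78 = 0.941.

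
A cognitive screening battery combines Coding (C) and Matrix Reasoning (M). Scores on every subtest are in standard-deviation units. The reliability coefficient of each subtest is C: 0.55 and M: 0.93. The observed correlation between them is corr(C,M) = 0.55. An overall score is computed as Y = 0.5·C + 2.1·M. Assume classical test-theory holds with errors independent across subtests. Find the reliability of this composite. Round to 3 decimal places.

0.928

Var(Y) = 0.5² + 2.1² + 2·[1.05·0.55] = 4.66 + 1.155 = 5.815.
Because errors are independent across components, Cov(Tᵢ,Tⱼ) = Cov(Xᵢ,Xⱼ); the off-diagonal part of the true-score variance is the same as above.
True-score variance = [0.5²·0.55 + 2.1²·0.93] + 1.155 = 4.2388 + 1.155 = 5.3938.
Reliability = 5.3938 / 5.815 = 0.928.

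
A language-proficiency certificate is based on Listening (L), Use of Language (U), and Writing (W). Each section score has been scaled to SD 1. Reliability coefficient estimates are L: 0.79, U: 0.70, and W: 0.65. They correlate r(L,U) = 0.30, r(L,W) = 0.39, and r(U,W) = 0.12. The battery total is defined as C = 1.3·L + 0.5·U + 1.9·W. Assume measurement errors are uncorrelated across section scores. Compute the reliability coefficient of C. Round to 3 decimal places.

0.791

Var(C) = 1.3² + 0.5² + 1.9² + 2·[0.65·0.30 + 2.47·0.39 + 0.95·0.12] = 5.55 + 2.5446 = 8.0946.
With uncorrelated errors the cross-covariances are all true-score covariance, so they carry over unchanged; only the diagonal terms shrink to ρᵢσᵢ².
True-score variance = [1.3²·0.79 + 0.5²·0.70 + 1.9²·0.65] + 2.5446 = 3.8566 + 2.5446 = 6.4012.
Reliability = 6.4012 / 8.0946 = 0.791.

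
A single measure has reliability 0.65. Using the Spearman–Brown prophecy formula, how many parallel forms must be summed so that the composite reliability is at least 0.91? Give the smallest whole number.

6

k ≥ ρ*(1−ρ₁)/(ρ₁(1−ρ*)) = 0.91·0.35 / (0.65·0.09) = 5.444.
Smallest integer k = 6.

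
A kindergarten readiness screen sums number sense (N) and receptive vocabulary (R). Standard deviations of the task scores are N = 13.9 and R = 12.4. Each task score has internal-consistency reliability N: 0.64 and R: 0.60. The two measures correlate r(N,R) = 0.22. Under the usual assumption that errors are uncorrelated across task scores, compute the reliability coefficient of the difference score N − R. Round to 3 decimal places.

0.517

Var(N−R) = 13.9² + 12.4² − 2·13.9·12.4·0.22 = 346.97 − 75.8384 = 271.132.
Because errors are independent across components, Cov(Tᵢ,Tⱼ) = Cov(Xᵢ,Xⱼ); the off-diagonal part of the true-score variance is the same as above.
True-score variance = [13.9²·0.64 + 12.4²·0.60] − 75.8384 = 215.91 − 75.8384 = 140.072.
Reliability = 140.072 / 271.132 = 0.517.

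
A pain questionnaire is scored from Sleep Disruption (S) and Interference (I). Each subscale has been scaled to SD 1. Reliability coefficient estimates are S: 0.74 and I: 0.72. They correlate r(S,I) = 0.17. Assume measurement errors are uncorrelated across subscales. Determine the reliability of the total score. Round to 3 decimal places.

Var(S+I) = 2 + 2·[0.17] = 2 + 0.34 = 2.34.
With uncorrelated errors the cross-covariances are all true-score covariance, so they carry over unchanged; only the diagonal terms shrink to ρᵢσᵢ².
True-score variance = [0.74 + 0.72] + 0.34 = 1.46 + 0.34 = 1.8.
Reliability = 1.8 / 2.34 = 0.769.

0.769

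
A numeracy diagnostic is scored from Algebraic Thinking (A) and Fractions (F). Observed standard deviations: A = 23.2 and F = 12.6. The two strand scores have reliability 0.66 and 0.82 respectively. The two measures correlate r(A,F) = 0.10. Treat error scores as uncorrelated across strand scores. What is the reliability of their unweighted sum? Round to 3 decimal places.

0.720

Var(A+F) = 23.2² + 12.6² + 2·[23.2·12.6·0.10] = 697 + 58.464 = 755.464.
Under uncorrelated errors the observed covariances equal the true-score covariances, so only the own-variance terms attenuate.
True-score variance = [23.2²·0.66 + 12.6²·0.82] + 58.464 = 485.422 + 58.464 = 543.886.
Reliability = 543.886 / 755.464 = 0.720.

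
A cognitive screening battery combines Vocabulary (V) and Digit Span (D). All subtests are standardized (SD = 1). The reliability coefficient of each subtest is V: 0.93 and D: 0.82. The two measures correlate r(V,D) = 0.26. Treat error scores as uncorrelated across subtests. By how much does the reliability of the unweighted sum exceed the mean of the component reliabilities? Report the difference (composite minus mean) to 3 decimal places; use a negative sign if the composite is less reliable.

0.026

Var(sum) = 2 + 0.52 = 2.52; true-score variance = 1.75 + 0.52 = 2.27; composite reliability = 0.9008.
Mean component reliability = 0.8750.
Difference = 0.9008 − 0.8750 = 0.026.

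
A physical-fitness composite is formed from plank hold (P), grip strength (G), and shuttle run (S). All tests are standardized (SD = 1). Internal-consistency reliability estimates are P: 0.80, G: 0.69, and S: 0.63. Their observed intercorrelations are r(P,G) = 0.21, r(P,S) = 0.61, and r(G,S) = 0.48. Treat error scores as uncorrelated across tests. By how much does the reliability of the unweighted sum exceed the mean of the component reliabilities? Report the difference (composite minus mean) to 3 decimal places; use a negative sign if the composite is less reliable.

0.136

Var(sum) = 3 + 2.6 = 5.6; true-score variance = 2.12 + 2.6 = 4.72; composite reliability = 0.8429.
Mean component reliability = 0.7067.
Difference = 0.8429 − 0.7067 = 0.136.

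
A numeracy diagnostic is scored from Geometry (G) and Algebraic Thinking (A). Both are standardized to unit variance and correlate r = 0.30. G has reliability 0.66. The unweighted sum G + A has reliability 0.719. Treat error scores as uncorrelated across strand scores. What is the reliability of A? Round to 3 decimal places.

Var(G+A) = 2 + 2·0.30 = 2.600.
True-score variance = ρ_G + ρ_A + 2·0.30, so 0.719 = (0.66 + ρ_A + 0.60) / 2.600.
ρ_A = 0.719·2.600 − 0.66 − 0.60 = 0.609.

0.609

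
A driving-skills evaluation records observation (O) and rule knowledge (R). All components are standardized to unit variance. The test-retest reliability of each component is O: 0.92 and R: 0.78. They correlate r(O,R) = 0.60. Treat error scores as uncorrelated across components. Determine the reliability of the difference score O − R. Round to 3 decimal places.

Var(O−R) = 1 + 1 − 2·0.60 = 2 − 1.2 = 0.8.
Under uncorrelated errors the observed covariances equal the true-score covariances, so only the own-variance terms attenuate.
True-score variance = [0.92 + 0.78] − 1.2 = 1.7 − 1.2 = 0.5.
Reliability = 0.5 / 0.8 = 0.625.

0.625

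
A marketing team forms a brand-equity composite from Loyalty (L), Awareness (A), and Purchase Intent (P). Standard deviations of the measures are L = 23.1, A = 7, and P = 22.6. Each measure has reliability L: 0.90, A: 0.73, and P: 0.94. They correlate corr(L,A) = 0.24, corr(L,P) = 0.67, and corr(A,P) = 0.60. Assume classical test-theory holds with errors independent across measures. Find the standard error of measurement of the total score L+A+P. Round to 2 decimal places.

9.86

Var(total) = 1093.37 + 967.016 = 2060.39.
True-score variance = 996.133 + 967.016 = 1963.15, so reliability = 0.9528.
Error variance = 2060.39 − 1963.15 = 97.2366; SEM = √97.2366 = 9.86.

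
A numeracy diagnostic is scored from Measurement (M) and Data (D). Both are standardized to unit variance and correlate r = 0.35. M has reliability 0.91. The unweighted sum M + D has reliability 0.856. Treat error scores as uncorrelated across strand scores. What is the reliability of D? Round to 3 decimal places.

0.701

Var(M+D) = 2 + 2·0.35 = 2.700.
True-score variance = ρ_M + ρ_D + 2·0.35, so 0.856 = (0.91 + ρ_D + 0.70) / 2.700.
ρ_D = 0.856·2.700 − 0.91 − 0.70 = 0.701.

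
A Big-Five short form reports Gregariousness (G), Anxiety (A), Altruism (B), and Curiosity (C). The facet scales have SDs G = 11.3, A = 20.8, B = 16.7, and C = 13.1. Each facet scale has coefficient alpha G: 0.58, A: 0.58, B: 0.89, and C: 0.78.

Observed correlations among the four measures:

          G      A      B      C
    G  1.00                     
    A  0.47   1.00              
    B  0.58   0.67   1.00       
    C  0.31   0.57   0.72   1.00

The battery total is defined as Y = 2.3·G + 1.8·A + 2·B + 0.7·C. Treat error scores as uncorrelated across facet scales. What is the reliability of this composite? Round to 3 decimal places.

0.871

Var(Y) = 2.3²·11.3² + 1.8²·20.8² + 2²·16.7² + 0.7²·13.1² + 2·[4.14·11.3·20.8·0.47 + 4.6·11.3·16.7·0.58 + 1.61·11.3·13.1·0.31 + 3.6·20.8·16.7·0.67 + 1.26·20.8·13.1·0.57 + 1.4·16.7·13.1·0.72] = 3276.88 + 4577.5 = 7854.38.
With uncorrelated errors the cross-covariances are all true-score covariance, so they carry over unchanged; only the diagonal terms shrink to ρᵢσᵢ².
True-score variance = [2.3²·11.3²·0.58 + 1.8²·20.8²·0.58 + 2²·16.7²·0.89 + 0.7²·13.1²·0.78] + 4577.5 = 2263.23 + 4577.5 = 6840.73.
Reliability = 6840.73 / 7854.38 = 0.871.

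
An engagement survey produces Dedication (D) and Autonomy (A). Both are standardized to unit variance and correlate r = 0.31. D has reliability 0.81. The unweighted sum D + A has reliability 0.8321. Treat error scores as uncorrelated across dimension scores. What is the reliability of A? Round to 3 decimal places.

Var(D+A) = 2 + 2·0.31 = 2.620.
True-score variance = ρ_D + ρ_A + 2·0.31, so 0.8321 = (0.81 + ρ_A + 0.62) / 2.620.
ρ_A = 0.8321·2.620 − 0.81 − 0.62 = 0.750.

0.750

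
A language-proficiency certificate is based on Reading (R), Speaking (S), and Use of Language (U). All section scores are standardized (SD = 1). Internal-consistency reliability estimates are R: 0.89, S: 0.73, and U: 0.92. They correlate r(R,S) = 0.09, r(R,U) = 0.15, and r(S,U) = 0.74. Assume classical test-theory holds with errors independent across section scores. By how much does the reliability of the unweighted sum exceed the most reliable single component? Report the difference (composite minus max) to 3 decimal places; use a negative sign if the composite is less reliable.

Var(sum) = 3 + 1.96 = 4.96; true-score variance = 2.54 + 1.96 = 4.5; composite reliability = 0.9073.
Max component reliability = 0.9200.
Difference = 0.9073 − 0.9200 = -0.013.

-0.013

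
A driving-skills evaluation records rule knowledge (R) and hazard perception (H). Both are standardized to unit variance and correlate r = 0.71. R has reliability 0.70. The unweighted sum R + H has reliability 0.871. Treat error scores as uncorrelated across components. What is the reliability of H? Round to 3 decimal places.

Var(R+H) = 2 + 2·0.71 = 3.420.
True-score variance = ρ_R + ρ_H + 2·0.71, so 0.871 = (0.70 + ρ_H + 1.42) / 3.420.
ρ_H = 0.871·3.420 − 0.70 − 1.42 = 0.859.

0.859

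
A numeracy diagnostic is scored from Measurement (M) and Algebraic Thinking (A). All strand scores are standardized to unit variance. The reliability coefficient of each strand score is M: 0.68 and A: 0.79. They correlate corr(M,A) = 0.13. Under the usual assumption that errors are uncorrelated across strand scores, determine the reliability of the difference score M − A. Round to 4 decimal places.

0.6954

Var(M−A) = 1 + 1 − 2·0.13 = 2 − 0.26 = 1.74.
Under uncorrelated errors the observed covariances equal the true-score covariances, so only the own-variance terms attenuate.
True-score variance = [0.68 + 0.79] − 0.26 = 1.47 − 0.26 = 1.21.
Reliability = 1.21 / 1.74 = 0.6954.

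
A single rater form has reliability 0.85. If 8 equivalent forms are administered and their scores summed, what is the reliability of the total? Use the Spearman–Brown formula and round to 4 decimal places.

ρ_k = kρ / (1 + (k−1)ρ) = 8·0.85 / (1 + 7·0.85) = 6.800 / 6.950 = 0.9784.

0.9784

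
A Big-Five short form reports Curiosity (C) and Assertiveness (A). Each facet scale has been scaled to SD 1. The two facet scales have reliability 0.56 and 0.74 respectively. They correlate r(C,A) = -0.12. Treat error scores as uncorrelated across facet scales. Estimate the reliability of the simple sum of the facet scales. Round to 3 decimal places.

0.602

Var(C+A) = 2 + 2·[(-0.12)] = 2 − 0.24 = 1.76.
Under uncorrelated errors the observed covariances equal the true-score covariances, so only the own-variance terms attenuate.
True-score variance = [0.56 + 0.74] − 0.24 = 1.3 − 0.24 = 1.06.
Reliability = 1.06 / 1.76 = 0.602.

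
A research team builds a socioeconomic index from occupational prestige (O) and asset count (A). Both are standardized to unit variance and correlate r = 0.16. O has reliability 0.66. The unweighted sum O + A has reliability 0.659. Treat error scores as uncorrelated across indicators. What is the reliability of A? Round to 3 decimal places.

0.549

Var(O+A) = 2 + 2·0.16 = 2.320.
True-score variance = ρ_O + ρ_A + 2·0.16, so 0.659 = (0.66 + ρ_A + 0.32) / 2.320.
ρ_A = 0.659·2.320 − 0.66 − 0.32 = 0.549.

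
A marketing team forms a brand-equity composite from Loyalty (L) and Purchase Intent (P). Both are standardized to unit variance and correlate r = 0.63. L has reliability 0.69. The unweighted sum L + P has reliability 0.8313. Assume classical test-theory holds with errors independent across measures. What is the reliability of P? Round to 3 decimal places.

0.760

Var(L+P) = 2 + 2·0.63 = 3.260.
True-score variance = ρ_L + ρ_P + 2·0.63, so 0.8313 = (0.69 + ρ_P + 1.26) / 3.260.
ρ_P = 0.8313·3.260 − 0.69 − 1.26 = 0.760.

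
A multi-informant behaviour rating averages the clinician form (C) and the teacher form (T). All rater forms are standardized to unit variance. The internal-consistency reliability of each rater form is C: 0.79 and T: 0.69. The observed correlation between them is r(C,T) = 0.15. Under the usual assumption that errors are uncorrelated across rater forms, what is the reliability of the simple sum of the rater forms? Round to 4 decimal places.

Var(C+T) = 2 + 2·[0.15] = 2 + 0.3 = 2.3.
Because errors are independent across components, Cov(Tᵢ,Tⱼ) = Cov(Xᵢ,Xⱼ); the off-diagonal part of the true-score variance is the same as above.
True-score variance = [0.79 + 0.69] + 0.3 = 1.48 + 0.3 = 1.78.
Reliability = 1.78 / 2.3 = 0.7739.

0.7739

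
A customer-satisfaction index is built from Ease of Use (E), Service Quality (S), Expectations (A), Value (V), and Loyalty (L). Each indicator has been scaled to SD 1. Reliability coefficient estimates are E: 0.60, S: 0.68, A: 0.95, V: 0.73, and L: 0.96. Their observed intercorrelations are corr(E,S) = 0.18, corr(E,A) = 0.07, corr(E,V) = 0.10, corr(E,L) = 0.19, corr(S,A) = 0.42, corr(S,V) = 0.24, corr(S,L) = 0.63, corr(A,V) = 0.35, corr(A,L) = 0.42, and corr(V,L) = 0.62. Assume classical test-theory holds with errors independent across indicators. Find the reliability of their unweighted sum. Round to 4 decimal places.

Var(E+S+A+V+L) = 5 + 2·[0.18 + 0.07 + 0.10 + 0.19 + 0.42 + 0.24 + 0.63 + 0.35 + 0.42 + 0.62] = 5 + 6.44 = 11.44.
With uncorrelated errors the cross-covariances are all true-score covariance, so they carry over unchanged; only the diagonal terms shrink to ρᵢσᵢ².
True-score variance = [0.60 + 0.68 + 0.95 + 0.73 + 0.96] + 6.44 = 3.92 + 6.44 = 10.36.
Reliability = 10.36 / 11.44 = 0.9056.

0.9056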